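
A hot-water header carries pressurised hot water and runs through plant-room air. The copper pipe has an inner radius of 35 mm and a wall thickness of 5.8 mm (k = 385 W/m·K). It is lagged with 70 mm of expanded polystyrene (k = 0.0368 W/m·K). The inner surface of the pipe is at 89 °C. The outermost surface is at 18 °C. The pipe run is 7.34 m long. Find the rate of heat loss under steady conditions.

Q ≈ 121 W

Per-layer cylindrical resistances, series-summed:
R_copper pipe wall = ln(40.8/35)/(2π×385×7.34) = 8.636×10^-6 K/W
R_expanded polystyrene = ln(110.8/40.8)/(2π×0.0368×7.34) = 0.5887 K/W
R_total = 0.5887 K/W
Q = ΔT/R_total = 71/0.5887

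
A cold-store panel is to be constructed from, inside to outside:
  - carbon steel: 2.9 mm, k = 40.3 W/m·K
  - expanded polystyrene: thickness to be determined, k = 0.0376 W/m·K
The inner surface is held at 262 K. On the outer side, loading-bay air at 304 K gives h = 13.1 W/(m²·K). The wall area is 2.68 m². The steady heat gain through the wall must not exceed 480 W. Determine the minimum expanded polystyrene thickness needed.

Treating each layer as a thermal resistance in series:
R_carbon steel = L/(kA) = 0.0029/(40.3×2.68) = 2.685×10^-5 K/W
R_outer film = 1/(h_o·A) = 1/(13.1×2.68) = 0.02848 K/W
Sum of the known resistances R_other = 0.02851 K/W
Required total resistance R_tot = ΔT/Q_allow = 42/480 = 0.0875 K/W
R_expanded polystyrene = R_tot − R_other = 0.05899 K/W
L = R·k·A = 0.05899×0.0376×2.68

L ≈ 5.94 mm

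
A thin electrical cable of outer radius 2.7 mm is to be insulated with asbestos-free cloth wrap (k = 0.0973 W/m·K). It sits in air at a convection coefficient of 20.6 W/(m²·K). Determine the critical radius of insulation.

For a cylinder r_cr = k/h = 0.0973/20.6
r_cr = 4.72 mm; since the bare radius (2.7 mm) is below r_cr, adding a thin layer of insulation will *increase* heat loss.

r_cr ≈ 4.72 mm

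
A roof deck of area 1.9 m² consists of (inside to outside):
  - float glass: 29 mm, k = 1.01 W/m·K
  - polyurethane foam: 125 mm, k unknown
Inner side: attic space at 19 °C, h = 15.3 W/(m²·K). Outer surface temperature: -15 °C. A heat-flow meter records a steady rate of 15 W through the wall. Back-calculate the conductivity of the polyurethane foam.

Treating each layer as a thermal resistance in series:
R_inner film = 1/(h_i·A) = 1/(15.3×1.9) = 0.0344 K/W
R_float glass = L/(kA) = 0.029/(1.01×1.9) = 0.01511 K/W
Sum of known resistances R_other = 0.04951 K/W
Total R = ΔT/Q = 34/15 = 2.267 K/W
R_polyurethane foam = R_total − R_other = 2.217 K/W
k = L/(R·A) = 0.125/(2.217×1.9)

k ≈ 0.0297 W/(m·K)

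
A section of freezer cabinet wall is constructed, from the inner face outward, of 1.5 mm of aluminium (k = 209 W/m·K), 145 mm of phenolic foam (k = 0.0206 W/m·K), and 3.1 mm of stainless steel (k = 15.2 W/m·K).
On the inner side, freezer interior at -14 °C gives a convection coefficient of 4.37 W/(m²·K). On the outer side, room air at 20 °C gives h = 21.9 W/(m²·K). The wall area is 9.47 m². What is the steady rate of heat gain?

Model the wall as resistances in series:
R_inner film = 1/(h_i·A) = 1/(4.37×9.47) = 0.02416 K/W
R_aluminium = L/(kA) = 0.0015/(209×9.47) = 7.579×10^-7 K/W
R_phenolic foam = L/(kA) = 0.145/(0.0206×9.47) = 0.7433 K/W
R_stainless steel = L/(kA) = 0.0031/(15.2×9.47) = 2.154×10^-5 K/W
R_outer film = 1/(h_o·A) = 1/(21.9×9.47) = 0.004822 K/W
R_total = 0.7723 K/W
Q = ΔT / R_total = 34 / 0.7723

Q ≈ 44 W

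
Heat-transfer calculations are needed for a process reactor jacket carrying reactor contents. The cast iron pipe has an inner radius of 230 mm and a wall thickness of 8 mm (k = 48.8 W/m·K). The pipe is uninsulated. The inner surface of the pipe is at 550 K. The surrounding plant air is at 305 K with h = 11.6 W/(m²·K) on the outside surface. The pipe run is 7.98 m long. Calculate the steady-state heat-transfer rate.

Cylindrical conduction, so R = ln(r₂/r₁)/(2πkL) per layer, in series:
R_cast iron pipe wall = ln(238/230)/(2π×48.8×7.98) = 1.397×10^-5 K/W
R_outer film = 1/(h_o·2πr_oL) = 1/(11.6×2π×0.238×7.98) = 0.007224 K/W
R_total = 0.007238 K/W
Q = ΔT/R_total = 245/0.007238

Q ≈ 33800 W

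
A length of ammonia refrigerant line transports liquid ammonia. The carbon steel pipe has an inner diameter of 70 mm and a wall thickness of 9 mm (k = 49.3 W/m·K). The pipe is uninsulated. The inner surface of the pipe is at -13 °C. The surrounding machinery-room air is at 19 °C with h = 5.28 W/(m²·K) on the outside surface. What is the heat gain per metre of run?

Radial resistances (cylindrical: R_cond = ln(r_o/r_i)/(2πkL), R_conv = 1/(h·2πrL)):
R_carbon steel pipe wall = ln(44/35)/(2π×49.3×1) = 7.388×10^-4 K/W
R_outer film = 1/(h_o·2πr_oL) = 1/(5.28×2π×0.044×1) = 0.6851 K/W
R_total = 0.6858 K/W
Q = ΔT/R_total = 32/0.6858

q′ ≈ 46.7 W/m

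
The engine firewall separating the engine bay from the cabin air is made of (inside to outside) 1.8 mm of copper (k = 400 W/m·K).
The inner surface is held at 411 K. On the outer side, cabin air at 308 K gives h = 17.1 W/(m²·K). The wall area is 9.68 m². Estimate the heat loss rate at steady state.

Q ≈ 17000 W

Using the resistance-network approach (series):
R_copper = L/(kA) = 0.0018/(400×9.68) = 4.649×10^-7 K/W
R_outer film = 1/(h_o·A) = 1/(17.1×9.68) = 0.006041 K/W
R_total = 0.006042 K/W
Q = ΔT / R_total = 103 / 0.006042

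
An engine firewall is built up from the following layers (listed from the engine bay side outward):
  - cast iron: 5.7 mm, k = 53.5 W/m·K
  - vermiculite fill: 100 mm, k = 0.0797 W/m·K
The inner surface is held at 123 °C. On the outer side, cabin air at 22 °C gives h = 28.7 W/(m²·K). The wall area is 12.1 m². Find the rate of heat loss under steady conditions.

Using the resistance-network approach (series):
R_cast iron = L/(kA) = 0.0057/(53.5×12.1) = 8.805×10^-6 K/W
R_vermiculite fill = L/(kA) = 0.1/(0.0797×12.1) = 0.1037 K/W
R_outer film = 1/(h_o·A) = 1/(28.7×12.1) = 0.00288 K/W
R_total = 0.1066 K/W
Q = ΔT / R_total = 101 / 0.1066

Q ≈ 948 W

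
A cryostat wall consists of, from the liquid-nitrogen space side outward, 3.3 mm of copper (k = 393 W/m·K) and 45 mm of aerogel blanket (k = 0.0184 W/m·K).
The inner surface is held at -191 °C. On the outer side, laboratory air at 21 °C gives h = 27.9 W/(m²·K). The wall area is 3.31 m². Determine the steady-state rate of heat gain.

Q ≈ 283 W

Treating each layer as a thermal resistance in series:
R_copper = L/(kA) = 0.0033/(393×3.31) = 2.537×10^-6 K/W
R_aerogel blanket = L/(kA) = 0.045/(0.0184×3.31) = 0.7389 K/W
R_outer film = 1/(h_o·A) = 1/(27.9×3.31) = 0.01083 K/W
R_total = 0.7497 K/W
Q = ΔT / R_total = 212 / 0.7497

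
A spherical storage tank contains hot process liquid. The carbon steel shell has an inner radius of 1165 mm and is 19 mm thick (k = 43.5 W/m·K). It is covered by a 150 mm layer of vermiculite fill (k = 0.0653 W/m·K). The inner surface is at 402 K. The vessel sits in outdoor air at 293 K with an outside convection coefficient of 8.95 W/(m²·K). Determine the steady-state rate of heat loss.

Spherical conduction: R = (1/r_in − 1/r_out)/(4πk) per layer; series-sum.
R_carbon steel shell = (1/1.165 − 1/1.184)/(4π×43.5) = 2.52×10^-5 K/W
R_vermiculite fill = (1/1.184 − 1/1.334)/(4π×0.0653) = 0.1157 K/W
R_outer film = 1/(h·4πr_o²) = 1/(8.95×4π×1.334²) = 0.004996 K/W
R_total = 0.1208 K/W
Q = ΔT/R_total = 109/0.1208

Q ≈ 903 W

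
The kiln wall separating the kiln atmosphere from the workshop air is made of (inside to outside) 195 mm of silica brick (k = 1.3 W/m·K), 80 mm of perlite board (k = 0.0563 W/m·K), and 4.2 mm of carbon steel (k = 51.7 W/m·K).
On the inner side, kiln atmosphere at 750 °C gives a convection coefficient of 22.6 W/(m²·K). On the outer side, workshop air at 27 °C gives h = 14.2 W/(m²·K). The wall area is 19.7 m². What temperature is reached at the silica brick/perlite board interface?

Thermal resistances in series:
R_inner film = 1/(h_i·A) = 1/(22.6×19.7) = 0.002246 K/W
R_silica brick = L/(kA) = 0.195/(1.3×19.7) = 0.007614 K/W
R_perlite board = L/(kA) = 0.08/(0.0563×19.7) = 0.07213 K/W
R_carbon steel = L/(kA) = 0.0042/(51.7×19.7) = 4.124×10^-6 K/W
R_outer film = 1/(h_o·A) = 1/(14.2×19.7) = 0.003575 K/W
R_total = 0.08557 K/W;  Q = ΔT/R_total = 723/0.08557 = 8449 W
T_interface = T_inner − Q·ΣR(inner→interface) = 750 − 8450×0.00986

T ≈ 667 °C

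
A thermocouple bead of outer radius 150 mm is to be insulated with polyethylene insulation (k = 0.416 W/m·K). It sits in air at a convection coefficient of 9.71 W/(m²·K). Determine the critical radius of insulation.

For a sphere r_cr = 2k/h = 2×0.416/9.71
r_cr = 85.7 mm; since the bare radius (150 mm) is above r_cr, any added insulation will reduce heat loss.

r_cr ≈ 85.7 mm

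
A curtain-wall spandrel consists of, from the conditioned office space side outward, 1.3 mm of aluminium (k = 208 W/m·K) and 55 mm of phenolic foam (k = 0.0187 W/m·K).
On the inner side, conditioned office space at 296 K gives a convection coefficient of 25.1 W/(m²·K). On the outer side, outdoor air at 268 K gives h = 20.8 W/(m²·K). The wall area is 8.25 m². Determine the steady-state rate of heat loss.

Q ≈ 76.3 W

Treating each layer as a thermal resistance in series:
R_inner film = 1/(h_i·A) = 1/(25.1×8.25) = 0.004829 K/W
R_aluminium = L/(kA) = 0.0013/(208×8.25) = 7.576×10^-7 K/W
R_phenolic foam = L/(kA) = 0.055/(0.0187×8.25) = 0.3565 K/W
R_outer film = 1/(h_o·A) = 1/(20.8×8.25) = 0.005828 K/W
R_total = 0.3672 K/W
Q = ΔT / R_total = 28 / 0.3672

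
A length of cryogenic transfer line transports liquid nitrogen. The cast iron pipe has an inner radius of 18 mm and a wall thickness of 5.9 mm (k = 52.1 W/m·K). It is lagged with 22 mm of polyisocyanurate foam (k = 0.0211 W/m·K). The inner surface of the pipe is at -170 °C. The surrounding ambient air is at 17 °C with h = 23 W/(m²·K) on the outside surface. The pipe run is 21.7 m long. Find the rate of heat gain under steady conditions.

Treating each annulus and film as a series resistance:
R_cast iron pipe wall = ln(23.9/18)/(2π×52.1×21.7) = 3.991×10^-5 K/W
R_polyisocyanurate foam = ln(45.9/23.9)/(2π×0.0211×21.7) = 0.2268 K/W
R_outer film = 1/(h_o·2πr_oL) = 1/(23×2π×0.0459×21.7) = 0.006947 K/W
R_total = 0.2338 K/W
Q = ΔT/R_total = 187/0.2338

Q ≈ 800 W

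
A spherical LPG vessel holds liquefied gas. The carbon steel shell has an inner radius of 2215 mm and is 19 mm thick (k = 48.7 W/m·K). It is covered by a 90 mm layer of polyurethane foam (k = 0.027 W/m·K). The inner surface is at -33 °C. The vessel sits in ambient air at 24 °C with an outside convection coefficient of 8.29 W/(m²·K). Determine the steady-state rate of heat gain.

For a spherical shell R = (1/r₁ − 1/r₂)/(4πk); film R = 1/(h·4πr²). In series:
R_carbon steel shell = (1/2.215 − 1/2.234)/(4π×48.7) = 6.274×10^-6 K/W
R_polyurethane foam = (1/2.234 − 1/2.324)/(4π×0.027) = 0.05109 K/W
R_outer film = 1/(h·4πr_o²) = 1/(8.29×4π×2.324²) = 0.001777 K/W
R_total = 0.05288 K/W
Q = ΔT/R_total = 57/0.05288

Q ≈ 1080 W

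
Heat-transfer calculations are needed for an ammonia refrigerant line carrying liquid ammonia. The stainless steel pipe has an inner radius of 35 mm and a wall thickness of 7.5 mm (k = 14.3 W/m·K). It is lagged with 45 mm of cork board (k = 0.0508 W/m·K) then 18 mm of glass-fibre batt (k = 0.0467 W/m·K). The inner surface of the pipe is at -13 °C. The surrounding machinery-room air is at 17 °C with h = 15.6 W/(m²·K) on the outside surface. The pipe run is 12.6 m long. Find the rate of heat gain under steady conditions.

Q ≈ 126 W

Treating each annulus and film as a series resistance:
R_stainless steel pipe wall = ln(42.5/35)/(2π×14.3×12.6) = 1.715×10^-4 K/W
R_cork board = ln(87.5/42.5)/(2π×0.0508×12.6) = 0.1796 K/W
R_glass-fibre batt = ln(105.5/87.5)/(2π×0.0467×12.6) = 0.0506 K/W
R_outer film = 1/(h_o·2πr_oL) = 1/(15.6×2π×0.1055×12.6) = 0.007675 K/W
R_total = 0.238 K/W
Q = ΔT/R_total = 30/0.238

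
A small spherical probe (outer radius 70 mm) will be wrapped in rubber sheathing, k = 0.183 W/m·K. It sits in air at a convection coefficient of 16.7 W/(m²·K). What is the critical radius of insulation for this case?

For a sphere r_cr = 2k/h = 2×0.183/16.7
r_cr = 21.9 mm; since the bare radius (70 mm) is above r_cr, any added insulation will reduce heat loss.

r_cr ≈ 21.9 mm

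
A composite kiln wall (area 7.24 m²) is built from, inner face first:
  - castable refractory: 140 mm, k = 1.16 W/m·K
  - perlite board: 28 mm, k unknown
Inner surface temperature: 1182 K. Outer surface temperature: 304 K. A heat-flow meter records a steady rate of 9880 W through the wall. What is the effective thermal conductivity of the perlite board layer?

Thermal resistances in series:
R_castable refractory = L/(kA) = 0.14/(1.16×7.24) = 0.01667 K/W
Sum of known resistances R_other = 0.01667 K/W
Total R = ΔT/Q = 878/9880 = 0.08887 K/W
R_perlite board = R_total − R_other = 0.0722 K/W
k = L/(R·A) = 0.028/(0.0722×7.24)

k ≈ 0.0536 W/(m·K)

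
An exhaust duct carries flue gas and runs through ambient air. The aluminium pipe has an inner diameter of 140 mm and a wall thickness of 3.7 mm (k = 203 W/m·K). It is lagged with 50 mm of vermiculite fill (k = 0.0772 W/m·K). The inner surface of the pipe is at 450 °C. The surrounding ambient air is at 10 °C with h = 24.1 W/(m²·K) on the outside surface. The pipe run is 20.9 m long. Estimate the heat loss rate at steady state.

Per-layer cylindrical resistances, series-summed:
R_aluminium pipe wall = ln(73.7/70)/(2π×203×20.9) = 1.932×10^-6 K/W
R_vermiculite fill = ln(123.7/73.7)/(2π×0.0772×20.9) = 0.05108 K/W
R_outer film = 1/(h_o·2πr_oL) = 1/(24.1×2π×0.1237×20.9) = 0.002554 K/W
R_total = 0.05364 K/W
Q = ΔT/R_total = 440/0.05364

Q ≈ 8200 W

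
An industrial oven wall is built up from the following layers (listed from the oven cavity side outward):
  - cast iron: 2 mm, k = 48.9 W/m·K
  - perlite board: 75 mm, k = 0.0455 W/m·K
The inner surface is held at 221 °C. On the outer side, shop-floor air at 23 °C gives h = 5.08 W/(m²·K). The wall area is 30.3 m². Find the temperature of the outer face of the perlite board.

T ≈ 44.1 °C

Treating each layer as a thermal resistance in series:
R_cast iron = L/(kA) = 0.002/(48.9×30.3) = 1.35×10^-6 K/W
R_perlite board = L/(kA) = 0.075/(0.0455×30.3) = 0.0544 K/W
R_outer film = 1/(h_o·A) = 1/(5.08×30.3) = 0.006497 K/W
R_total = 0.0609 K/W;  Q = ΔT/R_total = 198/0.0609 = 3251 W
T_interface = T_inner − Q·ΣR(inner→interface) = 221 − 3250×0.0544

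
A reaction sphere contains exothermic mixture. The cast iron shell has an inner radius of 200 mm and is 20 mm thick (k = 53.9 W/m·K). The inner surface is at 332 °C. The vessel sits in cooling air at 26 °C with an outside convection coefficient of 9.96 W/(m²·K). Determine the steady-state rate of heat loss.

Q ≈ 1850 W

For a spherical shell R = (1/r₁ − 1/r₂)/(4πk); film R = 1/(h·4πr²). In series:
R_cast iron shell = (1/0.2 − 1/0.22)/(4π×53.9) = 6.711×10^-4 K/W
R_outer film = 1/(h·4πr_o²) = 1/(9.96×4π×0.22²) = 0.1651 K/W
R_total = 0.1657 K/W
Q = ΔT/R_total = 306/0.1657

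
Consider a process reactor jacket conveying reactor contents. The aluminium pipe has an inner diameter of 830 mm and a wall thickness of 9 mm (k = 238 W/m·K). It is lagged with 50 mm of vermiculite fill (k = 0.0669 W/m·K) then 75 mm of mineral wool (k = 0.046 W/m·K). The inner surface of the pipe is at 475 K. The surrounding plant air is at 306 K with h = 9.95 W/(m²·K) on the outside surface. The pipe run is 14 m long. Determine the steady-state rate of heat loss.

Q ≈ 2950 W

Radial resistances (cylindrical: R_cond = ln(r_o/r_i)/(2πkL), R_conv = 1/(h·2πrL)):
R_aluminium pipe wall = ln(424/415)/(2π×238×14) = 1.025×10^-6 K/W
R_vermiculite fill = ln(474/424)/(2π×0.0669×14) = 0.01894 K/W
R_mineral wool = ln(549/474)/(2π×0.046×14) = 0.0363 K/W
R_outer film = 1/(h_o·2πr_oL) = 1/(9.95×2π×0.549×14) = 0.002081 K/W
R_total = 0.05733 K/W
Q = ΔT/R_total = 169/0.05733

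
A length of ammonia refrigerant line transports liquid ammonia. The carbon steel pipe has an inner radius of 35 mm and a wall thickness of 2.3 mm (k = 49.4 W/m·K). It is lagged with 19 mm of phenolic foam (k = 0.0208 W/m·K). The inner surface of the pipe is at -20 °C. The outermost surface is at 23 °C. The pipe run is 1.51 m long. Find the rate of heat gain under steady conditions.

Per-layer cylindrical resistances, series-summed:
R_carbon steel pipe wall = ln(37.3/35)/(2π×49.4×1.51) = 1.358×10^-4 K/W
R_phenolic foam = ln(56.3/37.3)/(2π×0.0208×1.51) = 2.086 K/W
R_total = 2.086 K/W
Q = ΔT/R_total = 43/2.086

Q ≈ 20.6 W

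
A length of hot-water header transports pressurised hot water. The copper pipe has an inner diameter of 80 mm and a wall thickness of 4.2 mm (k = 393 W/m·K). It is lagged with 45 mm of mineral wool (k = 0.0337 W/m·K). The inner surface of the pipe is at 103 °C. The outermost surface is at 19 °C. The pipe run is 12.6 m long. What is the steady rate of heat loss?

Treating each annulus and film as a series resistance:
R_copper pipe wall = ln(44.2/40)/(2π×393×12.6) = 3.209×10^-6 K/W
R_mineral wool = ln(89.2/44.2)/(2π×0.0337×12.6) = 0.2632 K/W
R_total = 0.2632 K/W
Q = ΔT/R_total = 84/0.2632

Q ≈ 319 W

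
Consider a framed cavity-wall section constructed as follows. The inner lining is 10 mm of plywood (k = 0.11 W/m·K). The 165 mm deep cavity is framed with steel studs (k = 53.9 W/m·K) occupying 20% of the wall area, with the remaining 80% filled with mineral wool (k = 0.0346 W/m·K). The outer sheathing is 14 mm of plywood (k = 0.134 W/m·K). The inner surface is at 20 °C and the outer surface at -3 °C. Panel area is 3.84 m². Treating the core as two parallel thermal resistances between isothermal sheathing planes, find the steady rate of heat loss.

Sheathing layers in series; stud and cavity paths in parallel between them.
R_inner = 0.01/(0.11×3.84) = 0.02367 K/W
R_stud  = 0.165/(53.9×0.2×3.84) = 0.003986 K/W
R_cav   = 0.165/(0.0346×0.8×3.84) = 1.552 K/W
1/R_core = 1/R_stud + 1/R_cav → R_core = 0.003976 K/W
R_outer = 0.014/(0.134×3.84) = 0.02721 K/W
R_total = 0.05486 K/W
Q = ΔT/R_total = 23/0.05486

Q ≈ 419 W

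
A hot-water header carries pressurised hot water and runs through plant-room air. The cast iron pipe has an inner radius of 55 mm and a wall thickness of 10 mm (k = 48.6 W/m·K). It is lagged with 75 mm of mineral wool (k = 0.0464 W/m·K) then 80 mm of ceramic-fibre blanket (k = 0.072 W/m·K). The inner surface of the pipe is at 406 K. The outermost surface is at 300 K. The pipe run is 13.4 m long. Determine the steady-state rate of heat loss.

Q ≈ 391 W

For a radial system each layer contributes R = ln(r_out/r_in)/(2πkL); films add R = 1/(hA).
R_cast iron pipe wall = ln(65/55)/(2π×48.6×13.4) = 4.083×10^-5 K/W
R_mineral wool = ln(140/65)/(2π×0.0464×13.4) = 0.1964 K/W
R_ceramic-fibre blanket = ln(220/140)/(2π×0.072×13.4) = 0.07456 K/W
R_total = 0.271 K/W
Q = ΔT/R_total = 106/0.271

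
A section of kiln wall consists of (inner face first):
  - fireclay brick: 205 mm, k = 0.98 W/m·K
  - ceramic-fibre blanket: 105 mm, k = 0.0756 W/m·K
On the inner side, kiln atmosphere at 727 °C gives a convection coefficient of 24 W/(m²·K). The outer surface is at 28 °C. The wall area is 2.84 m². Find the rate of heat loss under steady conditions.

Q ≈ 1210 W

Model the wall as resistances in series:
R_inner film = 1/(h_i·A) = 1/(24×2.84) = 0.01467 K/W
R_fireclay brick = L/(kA) = 0.205/(0.98×2.84) = 0.07366 K/W
R_ceramic-fibre blanket = L/(kA) = 0.105/(0.0756×2.84) = 0.489 K/W
R_total = 0.5774 K/W
Q = ΔT / R_total = 699 / 0.5774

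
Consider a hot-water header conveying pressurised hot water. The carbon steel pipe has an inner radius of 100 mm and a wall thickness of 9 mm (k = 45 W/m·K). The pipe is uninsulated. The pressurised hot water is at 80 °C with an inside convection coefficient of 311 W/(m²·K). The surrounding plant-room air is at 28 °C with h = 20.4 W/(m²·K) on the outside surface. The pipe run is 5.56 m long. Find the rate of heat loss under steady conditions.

For a radial system each layer contributes R = ln(r_out/r_in)/(2πkL); films add R = 1/(hA).
R_inner film = 1/(h_i·2πr₁L) = 1/(311×2π×0.1×5.56) = 9.204×10^-4 K/W
R_carbon steel pipe wall = ln(109/100)/(2π×45×5.56) = 5.482×10^-5 K/W
R_outer film = 1/(h_o·2πr_oL) = 1/(20.4×2π×0.109×5.56) = 0.01287 K/W
R_total = 0.01385 K/W
Q = ΔT/R_total = 52/0.01385

Q ≈ 3750 W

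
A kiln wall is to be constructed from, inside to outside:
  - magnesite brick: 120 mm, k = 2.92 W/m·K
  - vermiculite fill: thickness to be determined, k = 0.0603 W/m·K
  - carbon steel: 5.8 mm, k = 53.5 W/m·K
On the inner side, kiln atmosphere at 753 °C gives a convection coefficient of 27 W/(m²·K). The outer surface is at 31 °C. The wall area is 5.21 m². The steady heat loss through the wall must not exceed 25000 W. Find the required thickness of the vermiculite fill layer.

L ≈ 4.36 mm

Thermal resistances in series:
R_inner film = 1/(h_i·A) = 1/(27×5.21) = 0.007109 K/W
R_magnesite brick = L/(kA) = 0.12/(2.92×5.21) = 0.007888 K/W
R_carbon steel = L/(kA) = 0.0058/(53.5×5.21) = 2.081×10^-5 K/W
Sum of the known resistances R_other = 0.01502 K/W
Required total resistance R_tot = ΔT/Q_allow = 722/25000 = 0.02888 K/W
R_vermiculite fill = R_tot − R_other = 0.01386 K/W
L = R·k·A = 0.01386×0.0603×5.21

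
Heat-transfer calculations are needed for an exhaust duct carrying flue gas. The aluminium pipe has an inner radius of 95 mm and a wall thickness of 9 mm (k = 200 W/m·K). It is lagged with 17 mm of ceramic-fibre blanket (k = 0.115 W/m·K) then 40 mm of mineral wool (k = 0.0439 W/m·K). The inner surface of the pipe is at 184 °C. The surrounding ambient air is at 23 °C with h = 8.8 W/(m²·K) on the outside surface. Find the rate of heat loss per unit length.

q′ ≈ 119 W/m

Cylindrical conduction, so R = ln(r₂/r₁)/(2πkL) per layer, in series:
R_aluminium pipe wall = ln(104/95)/(2π×200×1) = 7.203×10^-5 K/W
R_ceramic-fibre blanket = ln(121/104)/(2π×0.115×1) = 0.2095 K/W
R_mineral wool = ln(161/121)/(2π×0.0439×1) = 1.035 K/W
R_outer film = 1/(h_o·2πr_oL) = 1/(8.8×2π×0.161×1) = 0.1123 K/W
R_total = 1.357 K/W
Q = ΔT/R_total = 161/1.357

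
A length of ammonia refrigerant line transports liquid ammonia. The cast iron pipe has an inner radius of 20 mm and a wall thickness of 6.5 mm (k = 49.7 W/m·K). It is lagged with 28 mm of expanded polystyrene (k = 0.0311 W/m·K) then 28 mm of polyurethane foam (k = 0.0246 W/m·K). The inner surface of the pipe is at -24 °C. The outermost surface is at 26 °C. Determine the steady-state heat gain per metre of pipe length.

Radial resistances (cylindrical: R_cond = ln(r_o/r_i)/(2πkL), R_conv = 1/(h·2πrL)):
R_cast iron pipe wall = ln(26.5/20)/(2π×49.7×1) = 9.012×10^-4 K/W
R_expanded polystyrene = ln(54.5/26.5)/(2π×0.0311×1) = 3.69 K/W
R_polyurethane foam = ln(82.5/54.5)/(2π×0.0246×1) = 2.682 K/W
R_total = 6.373 K/W
Q = ΔT/R_total = 50/6.373

q′ ≈ 7.85 W/m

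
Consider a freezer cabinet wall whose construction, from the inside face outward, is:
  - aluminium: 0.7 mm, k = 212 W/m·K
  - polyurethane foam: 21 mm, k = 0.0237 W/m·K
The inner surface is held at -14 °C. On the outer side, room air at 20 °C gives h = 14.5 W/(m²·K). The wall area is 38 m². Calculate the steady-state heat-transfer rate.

Thermal resistances in series:
R_aluminium = L/(kA) = 0.0007/(212×38) = 8.689×10^-8 K/W
R_polyurethane foam = L/(kA) = 0.021/(0.0237×38) = 0.02332 K/W
R_outer film = 1/(h_o·A) = 1/(14.5×38) = 0.001815 K/W
R_total = 0.02513 K/W
Q = ΔT / R_total = 34 / 0.02513

Q ≈ 1350 W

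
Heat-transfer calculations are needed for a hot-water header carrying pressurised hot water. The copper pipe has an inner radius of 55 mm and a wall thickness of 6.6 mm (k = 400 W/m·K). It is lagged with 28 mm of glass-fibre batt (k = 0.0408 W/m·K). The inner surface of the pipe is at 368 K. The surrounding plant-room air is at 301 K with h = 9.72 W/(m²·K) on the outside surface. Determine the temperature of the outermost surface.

Treating each annulus and film as a series resistance:
R_copper pipe wall = ln(61.6/55)/(2π×400×1) = 4.509×10^-5 K/W
R_glass-fibre batt = ln(89.6/61.6)/(2π×0.0408×1) = 1.462 K/W
R_outer film = 1/(h_o·2πr_oL) = 1/(9.72×2π×0.0896×1) = 0.1827 K/W
R_total = 1.644 K/W
Q = ΔT/R_total = 67/1.644
Q = 40.7 W/m
T_interface = T_inner − Q·ΣR(inner→interface) = 368 − 40.7×1.462

T ≈ 308 K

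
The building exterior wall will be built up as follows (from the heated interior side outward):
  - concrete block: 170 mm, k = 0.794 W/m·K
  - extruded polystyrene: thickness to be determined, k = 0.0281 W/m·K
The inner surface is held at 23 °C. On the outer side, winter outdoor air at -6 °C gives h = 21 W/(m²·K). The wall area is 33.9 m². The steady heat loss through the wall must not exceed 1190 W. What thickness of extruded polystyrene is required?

Series thermal resistances:
R_concrete block = L/(kA) = 0.17/(0.794×33.9) = 0.006316 K/W
R_outer film = 1/(h_o·A) = 1/(21×33.9) = 0.001405 K/W
Sum of the known resistances R_other = 0.00772 K/W
Required total resistance R_tot = ΔT/Q_allow = 29/1190 = 0.02437 K/W
R_extruded polystyrene = R_tot − R_other = 0.01665 K/W
L = R·k·A = 0.01665×0.0281×33.9

L ≈ 15.9 mm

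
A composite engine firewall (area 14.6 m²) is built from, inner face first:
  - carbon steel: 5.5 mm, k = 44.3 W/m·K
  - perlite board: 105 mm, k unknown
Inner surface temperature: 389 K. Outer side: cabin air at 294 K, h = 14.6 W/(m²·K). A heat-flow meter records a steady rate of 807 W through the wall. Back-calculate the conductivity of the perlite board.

Thermal resistances in series:
R_carbon steel = L/(kA) = 0.0055/(44.3×14.6) = 8.504×10^-6 K/W
R_outer film = 1/(h_o·A) = 1/(14.6×14.6) = 0.004691 K/W
Sum of known resistances R_other = 0.0047 K/W
Total R = ΔT/Q = 95/807 = 0.1177 K/W
R_perlite board = R_total − R_other = 0.113 K/W
k = L/(R·A) = 0.105/(0.113×14.6)

k ≈ 0.0636 W/(m·K)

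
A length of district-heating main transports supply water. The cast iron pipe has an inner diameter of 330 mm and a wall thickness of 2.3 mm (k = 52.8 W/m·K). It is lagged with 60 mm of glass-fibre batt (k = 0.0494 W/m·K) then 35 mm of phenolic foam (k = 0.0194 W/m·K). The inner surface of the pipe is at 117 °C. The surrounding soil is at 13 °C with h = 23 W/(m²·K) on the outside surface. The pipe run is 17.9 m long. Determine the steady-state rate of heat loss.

Q ≈ 851 W

Per-layer cylindrical resistances, series-summed:
R_cast iron pipe wall = ln(167.3/165)/(2π×52.8×17.9) = 2.331×10^-6 K/W
R_glass-fibre batt = ln(227.3/167.3)/(2π×0.0494×17.9) = 0.05516 K/W
R_phenolic foam = ln(262.3/227.3)/(2π×0.0194×17.9) = 0.06564 K/W
R_outer film = 1/(h_o·2πr_oL) = 1/(23×2π×0.2623×17.9) = 0.001474 K/W
R_total = 0.1223 K/W
Q = ΔT/R_total = 104/0.1223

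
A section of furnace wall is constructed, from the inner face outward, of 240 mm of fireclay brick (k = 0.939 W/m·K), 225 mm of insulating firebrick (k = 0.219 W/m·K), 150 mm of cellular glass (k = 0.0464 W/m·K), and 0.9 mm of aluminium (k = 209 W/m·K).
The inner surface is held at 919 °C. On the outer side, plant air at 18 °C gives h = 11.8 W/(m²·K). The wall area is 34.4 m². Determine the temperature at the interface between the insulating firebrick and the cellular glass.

Treating each layer as a thermal resistance in series:
R_fireclay brick = L/(kA) = 0.24/(0.939×34.4) = 0.00743 K/W
R_insulating firebrick = L/(kA) = 0.225/(0.219×34.4) = 0.02987 K/W
R_cellular glass = L/(kA) = 0.15/(0.0464×34.4) = 0.09398 K/W
R_aluminium = L/(kA) = 0.0009/(209×34.4) = 1.252×10^-7 K/W
R_outer film = 1/(h_o·A) = 1/(11.8×34.4) = 0.002464 K/W
R_total = 0.1337 K/W;  Q = ΔT/R_total = 901/0.1337 = 6737 W
T_interface = T_inner − Q·ΣR(inner→interface) = 919 − 6740×0.0373

T ≈ 668 °C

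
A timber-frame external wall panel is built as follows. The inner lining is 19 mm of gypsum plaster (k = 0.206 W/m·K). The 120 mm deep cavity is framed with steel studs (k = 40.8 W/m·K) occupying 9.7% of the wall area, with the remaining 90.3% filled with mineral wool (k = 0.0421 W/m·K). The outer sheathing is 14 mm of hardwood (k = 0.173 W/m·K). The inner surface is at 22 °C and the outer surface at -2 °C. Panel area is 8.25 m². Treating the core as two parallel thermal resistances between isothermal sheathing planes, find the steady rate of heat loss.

Q ≈ 974 W

Sheathing layers in series; stud and cavity paths in parallel between them.
R_inner = 0.019/(0.206×8.25) = 0.01118 K/W
R_stud  = 0.12/(40.8×0.097×8.25) = 0.003675 K/W
R_cav   = 0.12/(0.0421×0.903×8.25) = 0.3826 K/W
1/R_core = 1/R_stud + 1/R_cav → R_core = 0.00364 K/W
R_outer = 0.014/(0.173×8.25) = 0.009809 K/W
R_total = 0.02463 K/W
Q = ΔT/R_total = 24/0.02463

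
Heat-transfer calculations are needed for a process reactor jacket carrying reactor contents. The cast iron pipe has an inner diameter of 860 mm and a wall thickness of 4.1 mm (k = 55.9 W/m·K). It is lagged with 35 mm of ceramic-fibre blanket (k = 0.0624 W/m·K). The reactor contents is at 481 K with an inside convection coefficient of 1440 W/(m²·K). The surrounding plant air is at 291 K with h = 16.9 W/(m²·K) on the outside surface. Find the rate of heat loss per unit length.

Per-layer cylindrical resistances, series-summed:
R_inner film = 1/(h_i·2πr₁L) = 1/(1440×2π×0.43×1) = 2.57×10^-4 K/W
R_cast iron pipe wall = ln(434.1/430)/(2π×55.9×1) = 2.702×10^-5 K/W
R_ceramic-fibre blanket = ln(469.1/434.1)/(2π×0.0624×1) = 0.1978 K/W
R_outer film = 1/(h_o·2πr_oL) = 1/(16.9×2π×0.4691×1) = 0.02008 K/W
R_total = 0.2181 K/W
Q = ΔT/R_total = 190/0.2181

q′ ≈ 871 W/m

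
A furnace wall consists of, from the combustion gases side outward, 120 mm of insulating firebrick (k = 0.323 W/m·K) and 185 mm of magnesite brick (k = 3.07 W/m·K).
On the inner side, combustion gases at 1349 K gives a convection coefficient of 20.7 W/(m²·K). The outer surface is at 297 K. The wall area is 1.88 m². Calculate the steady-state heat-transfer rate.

Using the resistance-network approach (series):
R_inner film = 1/(h_i·A) = 1/(20.7×1.88) = 0.0257 K/W
R_insulating firebrick = L/(kA) = 0.12/(0.323×1.88) = 0.1976 K/W
R_magnesite brick = L/(kA) = 0.185/(3.07×1.88) = 0.03205 K/W
R_total = 0.2554 K/W
Q = ΔT / R_total = 1052 / 0.2554

Q ≈ 4120 W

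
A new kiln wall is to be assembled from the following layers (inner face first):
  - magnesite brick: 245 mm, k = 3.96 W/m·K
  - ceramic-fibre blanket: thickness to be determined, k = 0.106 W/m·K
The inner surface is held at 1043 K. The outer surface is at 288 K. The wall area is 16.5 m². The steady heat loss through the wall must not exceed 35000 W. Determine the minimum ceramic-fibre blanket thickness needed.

L ≈ 31.2 mm

Thermal resistances in series:
R_magnesite brick = L/(kA) = 0.245/(3.96×16.5) = 0.00375 K/W
Sum of the known resistances R_other = 0.00375 K/W
Required total resistance R_tot = ΔT/Q_allow = 755/35000 = 0.02157 K/W
R_ceramic-fibre blanket = R_tot − R_other = 0.01782 K/W
L = R·k·A = 0.01782×0.106×16.5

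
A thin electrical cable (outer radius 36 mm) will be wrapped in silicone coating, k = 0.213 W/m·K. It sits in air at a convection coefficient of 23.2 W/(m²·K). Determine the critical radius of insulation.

r_cr ≈ 9.18 mm

For a cylinder r_cr = k/h = 0.213/23.2
r_cr = 9.18 mm; since the bare radius (36 mm) is above r_cr, any added insulation will reduce heat loss.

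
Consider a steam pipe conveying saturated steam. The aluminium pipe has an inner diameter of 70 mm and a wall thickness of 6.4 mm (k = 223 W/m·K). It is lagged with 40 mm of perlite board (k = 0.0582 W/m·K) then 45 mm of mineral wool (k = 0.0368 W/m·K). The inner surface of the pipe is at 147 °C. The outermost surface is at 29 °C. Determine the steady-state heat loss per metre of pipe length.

Per-layer cylindrical resistances, series-summed:
R_aluminium pipe wall = ln(41.4/35)/(2π×223×1) = 1.199×10^-4 K/W
R_perlite board = ln(81.4/41.4)/(2π×0.0582×1) = 1.849 K/W
R_mineral wool = ln(126.4/81.4)/(2π×0.0368×1) = 1.903 K/W
R_total = 3.752 K/W
Q = ΔT/R_total = 118/3.752

q′ ≈ 31.4 W/m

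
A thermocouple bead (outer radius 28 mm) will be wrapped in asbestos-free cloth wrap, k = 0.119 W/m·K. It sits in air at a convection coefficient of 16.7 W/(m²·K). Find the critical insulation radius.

r_cr ≈ 14.3 mm

For a sphere r_cr = 2k/h = 2×0.119/16.7
r_cr = 14.3 mm; since the bare radius (28 mm) is above r_cr, any added insulation will reduce heat loss.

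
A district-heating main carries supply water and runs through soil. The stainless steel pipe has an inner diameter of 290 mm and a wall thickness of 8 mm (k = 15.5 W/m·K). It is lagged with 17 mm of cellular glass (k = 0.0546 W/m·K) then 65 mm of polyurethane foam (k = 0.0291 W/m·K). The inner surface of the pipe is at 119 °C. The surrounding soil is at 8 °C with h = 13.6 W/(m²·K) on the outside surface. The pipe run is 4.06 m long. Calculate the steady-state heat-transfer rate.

Q ≈ 212 W

Radial resistances (cylindrical: R_cond = ln(r_o/r_i)/(2πkL), R_conv = 1/(h·2πrL)):
R_stainless steel pipe wall = ln(153/145)/(2π×15.5×4.06) = 1.358×10^-4 K/W
R_cellular glass = ln(170/153)/(2π×0.0546×4.06) = 0.07564 K/W
R_polyurethane foam = ln(235/170)/(2π×0.0291×4.06) = 0.4362 K/W
R_outer film = 1/(h_o·2πr_oL) = 1/(13.6×2π×0.235×4.06) = 0.01227 K/W
R_total = 0.5242 K/W
Q = ΔT/R_total = 111/0.5242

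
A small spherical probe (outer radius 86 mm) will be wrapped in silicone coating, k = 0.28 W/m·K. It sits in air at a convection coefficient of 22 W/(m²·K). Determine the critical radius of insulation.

r_cr ≈ 25.5 mm

For a sphere r_cr = 2k/h = 2×0.28/22
r_cr = 25.5 mm; since the bare radius (86 mm) is above r_cr, any added insulation will reduce heat loss.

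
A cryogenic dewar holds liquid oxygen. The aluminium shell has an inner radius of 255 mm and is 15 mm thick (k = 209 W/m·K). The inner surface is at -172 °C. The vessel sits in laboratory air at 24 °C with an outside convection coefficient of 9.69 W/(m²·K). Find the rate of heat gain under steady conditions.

Radial (spherical) resistances in series:
R_aluminium shell = (1/0.255 − 1/0.27)/(4π×209) = 8.295×10^-5 K/W
R_outer film = 1/(h·4πr_o²) = 1/(9.69×4π×0.27²) = 0.1127 K/W
R_total = 0.1127 K/W
Q = ΔT/R_total = 196/0.1127

Q ≈ 1740 W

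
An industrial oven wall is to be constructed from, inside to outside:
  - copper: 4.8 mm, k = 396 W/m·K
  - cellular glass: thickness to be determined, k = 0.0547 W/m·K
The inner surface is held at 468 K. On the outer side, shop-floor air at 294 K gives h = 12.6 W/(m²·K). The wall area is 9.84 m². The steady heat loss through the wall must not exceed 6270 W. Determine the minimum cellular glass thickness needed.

L ≈ 10.6 mm

Treating each layer as a thermal resistance in series:
R_copper = L/(kA) = 0.0048/(396×9.84) = 1.232×10^-6 K/W
R_outer film = 1/(h_o·A) = 1/(12.6×9.84) = 0.008066 K/W
Sum of the known resistances R_other = 0.008067 K/W
Required total resistance R_tot = ΔT/Q_allow = 174/6270 = 0.02775 K/W
R_cellular glass = R_tot − R_other = 0.01968 K/W
L = R·k·A = 0.01968×0.0547×9.84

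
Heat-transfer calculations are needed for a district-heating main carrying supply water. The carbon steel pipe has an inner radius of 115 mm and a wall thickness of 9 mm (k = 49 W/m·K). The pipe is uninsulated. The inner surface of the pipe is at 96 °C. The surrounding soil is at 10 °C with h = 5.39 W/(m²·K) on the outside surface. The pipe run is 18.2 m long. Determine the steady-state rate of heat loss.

Per-layer cylindrical resistances, series-summed:
R_carbon steel pipe wall = ln(124/115)/(2π×49×18.2) = 1.345×10^-5 K/W
R_outer film = 1/(h_o·2πr_oL) = 1/(5.39×2π×0.124×18.2) = 0.01308 K/W
R_total = 0.0131 K/W
Q = ΔT/R_total = 86/0.0131

Q ≈ 6570 W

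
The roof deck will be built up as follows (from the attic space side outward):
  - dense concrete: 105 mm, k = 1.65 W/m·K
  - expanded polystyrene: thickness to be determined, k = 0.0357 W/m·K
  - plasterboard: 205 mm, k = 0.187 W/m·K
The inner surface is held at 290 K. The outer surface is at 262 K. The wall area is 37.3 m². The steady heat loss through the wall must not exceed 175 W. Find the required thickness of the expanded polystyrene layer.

Series thermal resistances:
R_dense concrete = L/(kA) = 0.105/(1.65×37.3) = 0.001706 K/W
R_plasterboard = L/(kA) = 0.205/(0.187×37.3) = 0.02939 K/W
Sum of the known resistances R_other = 0.0311 K/W
Required total resistance R_tot = ΔT/Q_allow = 28/175 = 0.16 K/W
R_expanded polystyrene = R_tot − R_other = 0.1289 K/W
L = R·k·A = 0.1289×0.0357×37.3

L ≈ 172 mm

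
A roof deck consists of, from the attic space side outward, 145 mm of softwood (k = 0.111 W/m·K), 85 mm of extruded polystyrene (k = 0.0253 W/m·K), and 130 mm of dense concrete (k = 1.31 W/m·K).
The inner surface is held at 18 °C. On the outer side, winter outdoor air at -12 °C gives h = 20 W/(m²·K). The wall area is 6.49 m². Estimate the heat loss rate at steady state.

Q ≈ 40.4 W

Treating each layer as a thermal resistance in series:
R_softwood = L/(kA) = 0.145/(0.111×6.49) = 0.2013 K/W
R_extruded polystyrene = L/(kA) = 0.085/(0.0253×6.49) = 0.5177 K/W
R_dense concrete = L/(kA) = 0.13/(1.31×6.49) = 0.01529 K/W
R_outer film = 1/(h_o·A) = 1/(20×6.49) = 0.007704 K/W
R_total = 0.7419 K/W
Q = ΔT / R_total = 30 / 0.7419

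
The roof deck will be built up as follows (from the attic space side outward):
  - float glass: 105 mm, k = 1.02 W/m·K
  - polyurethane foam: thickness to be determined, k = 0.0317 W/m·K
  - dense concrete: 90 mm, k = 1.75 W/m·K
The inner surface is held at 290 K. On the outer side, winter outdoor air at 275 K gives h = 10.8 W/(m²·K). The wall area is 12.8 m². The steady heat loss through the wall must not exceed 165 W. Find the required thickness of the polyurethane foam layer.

L ≈ 29.1 mm

Model the wall as resistances in series:
R_float glass = L/(kA) = 0.105/(1.02×12.8) = 0.008042 K/W
R_dense concrete = L/(kA) = 0.09/(1.75×12.8) = 0.004018 K/W
R_outer film = 1/(h_o·A) = 1/(10.8×12.8) = 0.007234 K/W
Sum of the known resistances R_other = 0.01929 K/W
Required total resistance R_tot = ΔT/Q_allow = 15/165 = 0.09091 K/W
R_polyurethane foam = R_tot − R_other = 0.07162 K/W
L = R·k·A = 0.07162×0.0317×12.8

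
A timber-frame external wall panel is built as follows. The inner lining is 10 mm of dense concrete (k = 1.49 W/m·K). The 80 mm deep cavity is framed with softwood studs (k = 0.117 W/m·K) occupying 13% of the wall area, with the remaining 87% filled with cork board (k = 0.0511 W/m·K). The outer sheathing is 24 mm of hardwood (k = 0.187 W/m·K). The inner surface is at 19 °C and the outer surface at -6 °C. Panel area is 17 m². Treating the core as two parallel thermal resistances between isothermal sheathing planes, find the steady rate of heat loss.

Sheathing layers in series; stud and cavity paths in parallel between them.
R_inner = 0.01/(1.49×17) = 3.948×10^-4 K/W
R_stud  = 0.08/(0.117×0.13×17) = 0.3094 K/W
R_cav   = 0.08/(0.0511×0.87×17) = 0.1059 K/W
1/R_core = 1/R_stud + 1/R_cav → R_core = 0.07887 K/W
R_outer = 0.024/(0.187×17) = 0.00755 K/W
R_total = 0.08681 K/W
Q = ΔT/R_total = 25/0.08681

Q ≈ 288 W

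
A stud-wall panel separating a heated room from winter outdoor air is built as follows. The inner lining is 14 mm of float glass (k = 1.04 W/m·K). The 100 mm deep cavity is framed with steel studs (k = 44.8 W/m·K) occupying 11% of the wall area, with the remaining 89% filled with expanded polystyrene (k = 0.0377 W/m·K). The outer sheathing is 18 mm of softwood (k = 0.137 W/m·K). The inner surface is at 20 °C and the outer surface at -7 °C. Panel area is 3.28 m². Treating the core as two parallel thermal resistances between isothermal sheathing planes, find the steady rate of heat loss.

Q ≈ 537 W

Sheathing layers in series; stud and cavity paths in parallel between them.
R_inner = 0.014/(1.04×3.28) = 0.004104 K/W
R_stud  = 0.1/(44.8×0.11×3.28) = 0.006187 K/W
R_cav   = 0.1/(0.0377×0.89×3.28) = 0.9086 K/W
1/R_core = 1/R_stud + 1/R_cav → R_core = 0.006145 K/W
R_outer = 0.018/(0.137×3.28) = 0.04006 K/W
R_total = 0.05031 K/W
Q = ΔT/R_total = 27/0.05031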